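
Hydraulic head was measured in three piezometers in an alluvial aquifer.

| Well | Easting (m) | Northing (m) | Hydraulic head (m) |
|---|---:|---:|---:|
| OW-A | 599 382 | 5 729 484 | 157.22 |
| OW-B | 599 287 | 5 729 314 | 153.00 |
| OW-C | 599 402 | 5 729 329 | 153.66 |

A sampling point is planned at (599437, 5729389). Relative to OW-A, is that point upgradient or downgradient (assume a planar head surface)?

With h = a·x + b·y + c and OW-A as origin, the differences give:
  (-95)·a + (-170)·b = -4.22
  20·a + (-155)·b = -3.56
Eliminate b (×(-155) and ×(-170), subtract): 18125·a = 48.900 → a = ∂h/∂x = +0.002698
Back-substitute: b = ∂h/∂y = +0.02332.
Head at (599437, 5729389) = 157.22 + (+0.002698)·(55) + (+0.02332)·(-95) = 155.15 m.
That is lower than the 157.22 m at OW-A, so the point is downgradient.

downgradient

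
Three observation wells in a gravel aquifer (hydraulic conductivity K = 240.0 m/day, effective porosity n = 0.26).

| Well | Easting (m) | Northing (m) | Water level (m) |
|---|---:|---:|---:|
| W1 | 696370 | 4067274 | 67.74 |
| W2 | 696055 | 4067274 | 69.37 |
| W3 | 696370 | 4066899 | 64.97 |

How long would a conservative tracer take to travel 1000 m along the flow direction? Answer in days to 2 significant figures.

120 days

∂h/∂x = (69.37 − 67.74) / (696055 − 696370) = -0.005175
∂h/∂y = (64.97 − 67.74) / (4066899 − 4067274) = +0.007387
|∇h| = √(-0.005175² + 0.007387²) = 0.009019
Seepage velocity v = K·i/n = 240.0 × 0.009019 / 0.26 = 8.325 m/day.
t = 1000 / 8.325 = 120.1 days.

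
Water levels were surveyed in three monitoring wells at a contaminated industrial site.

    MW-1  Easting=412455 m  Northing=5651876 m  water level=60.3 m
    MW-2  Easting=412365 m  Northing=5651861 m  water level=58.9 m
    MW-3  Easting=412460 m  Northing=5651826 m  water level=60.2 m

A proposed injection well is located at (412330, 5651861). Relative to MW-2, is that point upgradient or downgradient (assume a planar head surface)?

With h = a·x + b·y + c and MW-1 as origin, the differences give:
  (-90)·a + (-15)·b = -1.4
  5·a + (-50)·b = -0.1
Eliminate b (×(-50) and ×(-15), subtract): 4575·a = 68.50 → a = ∂h/∂x = +0.01497
Back-substitute: b = ∂h/∂y = +0.003497.
Head at (412330, 5651861) = 60.3 + (+0.01497)·(-125) + (+0.003497)·(-15) = 58.38 m.
That is lower than the 58.9 m at MW-2, so the point is downgradient.

downgradient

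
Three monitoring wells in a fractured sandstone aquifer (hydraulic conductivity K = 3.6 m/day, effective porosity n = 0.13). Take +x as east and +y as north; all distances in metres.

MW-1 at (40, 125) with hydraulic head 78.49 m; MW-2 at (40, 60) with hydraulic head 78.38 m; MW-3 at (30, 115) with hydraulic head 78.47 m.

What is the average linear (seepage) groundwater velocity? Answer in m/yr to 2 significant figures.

17 m/yr

Taking MW-1 as reference: MW-2−MW-1 = (0, -65, -0.11); MW-3−MW-1 = (-10, -10, -0.02).
Determinant of the coordinate differences = 0·(-10) − (-10)·(-65) = -650.
∂h/∂x = [(-0.11)·(-10) − (-0.02)·(-65)] / -650 = +0.0003077
∂h/∂y = [0·(-0.02) − (-10)·(-0.11)] / -650 = +0.001692
|∇h| = √(0.0003077² + 0.001692²) = 0.00172
Seepage velocity v = K·i/n = 3.6 × 0.00172 / 0.13 = 0.04763 m/day = 17.4 m/yr.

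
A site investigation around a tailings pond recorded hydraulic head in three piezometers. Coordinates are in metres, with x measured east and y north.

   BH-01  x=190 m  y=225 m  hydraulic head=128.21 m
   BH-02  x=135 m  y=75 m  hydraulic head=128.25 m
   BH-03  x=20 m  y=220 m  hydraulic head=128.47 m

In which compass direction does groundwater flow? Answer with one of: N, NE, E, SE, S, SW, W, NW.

E

Three-point gradient (reference BH-01): Δ to BH-02 = (-55, -150, +0.04), Δ to BH-03 = (-170, -5, +0.26).
∂h/∂x = -0.001538, ∂h/∂y = +0.0002973 (det = -25225).
Flow = −∇h = (+0.001538 east, -0.0002973 north), which points east.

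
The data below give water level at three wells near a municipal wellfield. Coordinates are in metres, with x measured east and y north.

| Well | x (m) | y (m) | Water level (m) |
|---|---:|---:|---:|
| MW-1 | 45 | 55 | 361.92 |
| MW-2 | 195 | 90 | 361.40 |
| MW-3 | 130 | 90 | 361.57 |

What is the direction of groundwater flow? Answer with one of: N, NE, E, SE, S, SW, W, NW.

NE

With h = a·x + b·y + c and MW-1 as origin, the differences give:
  150·a + 35·b = -0.52
  85·a + 35·b = -0.35
Eliminate b (×35 and ×35, subtract): 2275·a = -5.950 → a = ∂h/∂x = -0.002615
Back-substitute: b = ∂h/∂y = -0.003648.
Flow = −∇h = (+0.002615 east, +0.003648 north), which points northeast.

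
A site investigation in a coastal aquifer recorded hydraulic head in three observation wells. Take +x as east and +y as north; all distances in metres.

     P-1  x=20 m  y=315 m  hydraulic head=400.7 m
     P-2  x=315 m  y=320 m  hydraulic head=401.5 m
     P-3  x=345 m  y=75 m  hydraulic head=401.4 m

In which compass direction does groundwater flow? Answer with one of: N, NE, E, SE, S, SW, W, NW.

With h = a·x + b·y + c and P-1 as origin, the differences give:
  295·a + 5·b = +0.8
  325·a + (-240)·b = +0.7
Eliminate b (×(-240) and ×5, subtract): -72425·a = -195.50 → a = ∂h/∂x = +0.002699
Back-substitute: b = ∂h/∂y = +0.0007387.
Flow = −∇h = (-0.002699 east, -0.0007387 north), which points west.

W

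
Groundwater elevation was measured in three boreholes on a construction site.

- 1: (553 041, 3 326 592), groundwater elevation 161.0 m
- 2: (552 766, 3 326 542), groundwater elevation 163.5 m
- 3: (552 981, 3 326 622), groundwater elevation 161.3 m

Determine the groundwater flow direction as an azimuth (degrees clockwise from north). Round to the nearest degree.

053°

Three-point gradient (reference 1): Δ to 2 = (-275, -50, +2.5), Δ to 3 = (-60, 30, +0.3).
∂h/∂x = -0.008000, ∂h/∂y = -0.006000 (det = -11250).
Flow direction (−∇h) has components (+0.008000 E, +0.006000 N).
Azimuth = atan2(E, N) = atan2(+0.008000, +0.006000) = 53.1° ≈ 053°.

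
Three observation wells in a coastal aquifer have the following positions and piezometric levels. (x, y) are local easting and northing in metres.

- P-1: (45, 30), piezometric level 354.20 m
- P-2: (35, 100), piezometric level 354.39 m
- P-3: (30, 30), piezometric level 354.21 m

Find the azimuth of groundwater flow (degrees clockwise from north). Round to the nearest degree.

Three-point gradient (reference P-1): Δ to P-2 = (-10, 70, +0.19), Δ to P-3 = (-15, 0, +0.01).
∂h/∂x = -0.0006667, ∂h/∂y = +0.002619 (det = 1050).
Flow direction (−∇h) has components (+0.0006667 E, -0.002619 N).
Azimuth = atan2(E, N) = atan2(+0.0006667, -0.002619) = 165.7° ≈ 166°.

166°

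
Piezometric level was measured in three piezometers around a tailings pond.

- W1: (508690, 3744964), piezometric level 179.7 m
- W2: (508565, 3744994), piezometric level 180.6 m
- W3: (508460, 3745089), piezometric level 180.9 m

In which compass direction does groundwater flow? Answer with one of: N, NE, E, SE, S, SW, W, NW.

NE

Taking W1 as reference: W2−W1 = (-125, 30, +0.9); W3−W1 = (-230, 125, +1.2).
Solve a·Δx + b·Δy = Δh: det = (-125)·125 − (-230)·30 = -8725.
∂h/∂x = [(+0.9)·125 − (+1.2)·30] / -8725 = -0.008768
∂h/∂y = [(-125)·(+1.2) − (-230)·(+0.9)] / -8725 = -0.006533
Flow = −∇h = (+0.008768 east, +0.006533 north), which points northeast.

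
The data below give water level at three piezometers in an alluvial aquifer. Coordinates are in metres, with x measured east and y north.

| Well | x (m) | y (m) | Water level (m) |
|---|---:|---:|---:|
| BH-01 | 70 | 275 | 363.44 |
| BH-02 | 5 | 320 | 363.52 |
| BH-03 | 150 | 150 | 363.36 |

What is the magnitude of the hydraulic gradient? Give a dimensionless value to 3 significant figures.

Taking BH-01 as reference: BH-02−BH-01 = (-65, 45, +0.08); BH-03−BH-01 = (80, -125, -0.08).
Determinant of the coordinate differences = (-65)·(-125) − 80·45 = 4525.
∂h/∂x = [(+0.08)·(-125) − (-0.08)·45] / 4525 = -0.001414
∂h/∂y = [(-65)·(-0.08) − 80·(+0.08)] / 4525 = -0.0002652
|∇h| = √(-0.001414² + -0.0002652²) = 0.001439

0.00144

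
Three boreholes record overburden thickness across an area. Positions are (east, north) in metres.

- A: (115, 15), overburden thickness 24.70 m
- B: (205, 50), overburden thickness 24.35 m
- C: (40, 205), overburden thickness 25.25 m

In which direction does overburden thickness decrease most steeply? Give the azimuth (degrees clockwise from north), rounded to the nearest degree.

Taking A as reference: B−A = (90, 35, -0.35); C−A = (-75, 190, +0.55).
Solve a·Δx + b·Δy = Δd: det = 90·190 − (-75)·35 = 19725.
∂d/∂x = [(-0.35)·190 − (+0.55)·35] / 19725 = -0.004347
∂d/∂y = [90·(+0.55) − (-75)·(-0.35)] / 19725 = +0.001179
Steepest decrease is along −∇f: components (+0.004347 E, -0.001179 N).
Azimuth = atan2(+0.004347, -0.001179) = 105.2° ≈ 105°.

105°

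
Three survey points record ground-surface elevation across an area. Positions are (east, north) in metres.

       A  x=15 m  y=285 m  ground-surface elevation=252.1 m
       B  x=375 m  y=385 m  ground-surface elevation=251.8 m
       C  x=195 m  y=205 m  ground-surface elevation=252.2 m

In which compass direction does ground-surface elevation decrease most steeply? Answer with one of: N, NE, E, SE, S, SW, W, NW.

N

Differences from A: to B (Δx, Δy, Δh) = (360, 100, -0.3); to C = (180, -80, +0.1).
Determinant of the coordinate differences = 360·(-80) − 180·100 = -46800.
∂z/∂x = [(-0.3)·(-80) − (+0.1)·100] / -46800 = -0.0002991
∂z/∂y = [360·(+0.1) − 180·(-0.3)] / -46800 = -0.001923
Steepest decrease is along −∇f = (+0.0002991 E, +0.001923 N) → north.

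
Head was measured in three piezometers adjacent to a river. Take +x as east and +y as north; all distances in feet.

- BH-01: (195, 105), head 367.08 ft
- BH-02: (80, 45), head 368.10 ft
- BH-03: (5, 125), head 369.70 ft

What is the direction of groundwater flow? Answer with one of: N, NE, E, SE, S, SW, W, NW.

SE

Taking BH-01 as reference: BH-02−BH-01 = (-115, -60, +1.02); BH-03−BH-01 = (-190, 20, +2.62).
Determinant of the coordinate differences = (-115)·20 − (-190)·(-60) = -13700.
∂h/∂x = [(+1.02)·20 − (+2.62)·(-60)] / -13700 = -0.01296
∂h/∂y = [(-115)·(+2.62) − (-190)·(+1.02)] / -13700 = +0.007847
Flow = −∇h = (+0.01296 east, -0.007847 north), which points southeast.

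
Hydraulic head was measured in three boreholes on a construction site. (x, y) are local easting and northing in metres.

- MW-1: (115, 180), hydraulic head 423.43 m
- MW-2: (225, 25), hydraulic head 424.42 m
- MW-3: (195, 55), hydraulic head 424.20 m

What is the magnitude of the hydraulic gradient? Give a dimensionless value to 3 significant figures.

Taking MW-1 as reference: MW-2−MW-1 = (110, -155, +0.99); MW-3−MW-1 = (80, -125, +0.77).
Determinant of the coordinate differences = 110·(-125) − 80·(-155) = -1350.
∂h/∂x = [(+0.99)·(-125) − (+0.77)·(-155)] / -1350 = +0.003259
∂h/∂y = [110·(+0.77) − 80·(+0.99)] / -1350 = -0.004074
|∇h| = √(0.003259² + -0.004074²) = 0.005217

0.00522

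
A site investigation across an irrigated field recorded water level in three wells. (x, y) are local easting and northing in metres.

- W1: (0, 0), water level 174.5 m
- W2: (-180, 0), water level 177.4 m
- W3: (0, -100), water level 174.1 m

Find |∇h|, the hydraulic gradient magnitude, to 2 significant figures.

∂h/∂x = (177.4 − 174.5) / (-180 − 0) = -0.01611
∂h/∂y = (174.1 − 174.5) / (-100 − 0) = +0.004000
|∇h| = √(-0.01611² + 0.004000²) = 0.0166

0.017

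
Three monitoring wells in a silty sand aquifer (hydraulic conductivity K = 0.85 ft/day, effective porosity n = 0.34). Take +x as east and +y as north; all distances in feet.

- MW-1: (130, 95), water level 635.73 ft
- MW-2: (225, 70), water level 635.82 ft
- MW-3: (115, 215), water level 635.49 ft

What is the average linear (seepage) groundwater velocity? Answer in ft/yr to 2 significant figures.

1.8 ft/yr

Taking MW-1 as reference: MW-2−MW-1 = (95, -25, +0.09); MW-3−MW-1 = (-15, 120, -0.24).
Solve a·Δx + b·Δy = Δh: det = 95·120 − (-15)·(-25) = 11025.
∂h/∂x = [(+0.09)·120 − (-0.24)·(-25)] / 11025 = +0.0004354
∂h/∂y = [95·(-0.24) − (-15)·(+0.09)] / 11025 = -0.001946
|∇h| = √(0.0004354² + -0.001946²) = 0.001994
Seepage velocity v = K·i/n = 0.85 × 0.001994 / 0.34 = 0.004985 ft/day = 1.821 ft/yr.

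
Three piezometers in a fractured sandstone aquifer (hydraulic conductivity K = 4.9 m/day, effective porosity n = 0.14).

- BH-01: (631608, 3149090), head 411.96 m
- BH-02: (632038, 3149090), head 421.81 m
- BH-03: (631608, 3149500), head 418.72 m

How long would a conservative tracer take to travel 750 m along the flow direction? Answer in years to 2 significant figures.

2.1 years

∂h/∂x = (421.81 − 411.96) / (632038 − 631608) = +0.02291
∂h/∂y = (418.72 − 411.96) / (3149500 − 3149090) = +0.01649
|∇h| = √(0.02291² + 0.01649²) = 0.02823
Seepage velocity v = K·i/n = 4.9 × 0.02823 / 0.14 = 0.988 m/day.
t = 750 / 0.988 = 759.1 days = 2.08 years.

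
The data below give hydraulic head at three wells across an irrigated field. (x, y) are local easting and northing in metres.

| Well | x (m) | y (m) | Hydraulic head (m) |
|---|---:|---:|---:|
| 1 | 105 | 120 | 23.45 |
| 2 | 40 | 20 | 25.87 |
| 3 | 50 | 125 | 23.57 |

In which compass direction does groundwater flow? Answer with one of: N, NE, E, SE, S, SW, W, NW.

Differences from 1: to 2 (Δx, Δy, Δh) = (-65, -100, +2.42); to 3 = (-55, 5, +0.12).
Determinant of the coordinate differences = (-65)·5 − (-55)·(-100) = -5825.
∂h/∂x = [(+2.42)·5 − (+0.12)·(-100)] / -5825 = -0.004137
∂h/∂y = [(-65)·(+0.12) − (-55)·(+2.42)] / -5825 = -0.02151
Flow = −∇h = (+0.004137 east, +0.02151 north), which points north.

N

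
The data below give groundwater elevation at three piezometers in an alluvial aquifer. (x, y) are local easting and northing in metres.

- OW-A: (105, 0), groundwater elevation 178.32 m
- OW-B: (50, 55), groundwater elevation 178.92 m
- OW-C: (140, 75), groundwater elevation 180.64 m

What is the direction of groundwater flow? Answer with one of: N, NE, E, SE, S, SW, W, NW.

Differences from OW-A: to OW-B (Δx, Δy, Δh) = (-55, 55, +0.60); to OW-C = (35, 75, +2.32).
Determinant of the coordinate differences = (-55)·75 − 35·55 = -6050.
∂h/∂x = [(+0.60)·75 − (+2.32)·55] / -6050 = +0.01365
∂h/∂y = [(-55)·(+2.32) − 35·(+0.60)] / -6050 = +0.02456
Flow = −∇h = (-0.01365 east, -0.02456 north), which points southwest.

SW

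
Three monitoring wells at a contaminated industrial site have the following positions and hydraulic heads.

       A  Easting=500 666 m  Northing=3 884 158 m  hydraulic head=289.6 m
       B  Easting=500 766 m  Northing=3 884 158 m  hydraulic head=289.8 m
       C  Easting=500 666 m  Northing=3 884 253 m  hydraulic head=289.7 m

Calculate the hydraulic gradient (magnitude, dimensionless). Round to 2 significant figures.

∂h/∂x = (289.8 − 289.6) / (500766 − 500666) = +0.002000
∂h/∂y = (289.7 − 289.6) / (3884253 − 3884158) = +0.001053
|∇h| = √(0.002000² + 0.001053²) = 0.00226

0.0023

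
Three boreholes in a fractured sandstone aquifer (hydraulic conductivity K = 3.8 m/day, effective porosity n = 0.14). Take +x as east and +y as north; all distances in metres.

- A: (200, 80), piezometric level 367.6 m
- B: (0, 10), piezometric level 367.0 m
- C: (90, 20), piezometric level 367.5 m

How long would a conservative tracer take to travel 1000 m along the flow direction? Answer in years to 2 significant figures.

Differences from A: to B (Δx, Δy, Δh) = (-200, -70, -0.6); to C = (-110, -60, -0.1).
Determinant of the coordinate differences = (-200)·(-60) − (-110)·(-70) = 4300.
∂h/∂x = [(-0.6)·(-60) − (-0.1)·(-70)] / 4300 = +0.006744
∂h/∂y = [(-200)·(-0.1) − (-110)·(-0.6)] / 4300 = -0.01070
|∇h| = √(0.006744² + -0.01070²) = 0.01265
Seepage velocity v = K·i/n = 3.8 × 0.01265 / 0.14 = 0.3434 m/day.
t = 1000 / 0.3434 = 2912 days = 7.97 years.

8.0 years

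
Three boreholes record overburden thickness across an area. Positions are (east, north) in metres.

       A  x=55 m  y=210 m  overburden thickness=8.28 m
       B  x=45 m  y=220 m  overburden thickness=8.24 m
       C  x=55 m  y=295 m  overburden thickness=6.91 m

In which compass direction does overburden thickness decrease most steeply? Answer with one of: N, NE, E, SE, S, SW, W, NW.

Three-point gradient (reference A): Δ to B = (-10, 10, -0.04), Δ to C = (0, 85, -1.37).
∂d/∂x = -0.01212, ∂d/∂y = -0.01612 (det = -850).
Steepest decrease is along −∇f = (+0.01212 E, +0.01612 N) → northeast.

NE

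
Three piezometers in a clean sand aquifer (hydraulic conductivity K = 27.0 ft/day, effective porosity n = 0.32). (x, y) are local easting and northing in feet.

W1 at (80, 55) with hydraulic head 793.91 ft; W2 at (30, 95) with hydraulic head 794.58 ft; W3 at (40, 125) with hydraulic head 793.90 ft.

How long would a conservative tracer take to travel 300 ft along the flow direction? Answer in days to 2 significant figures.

120 days

Differences from W1: to W2 (Δx, Δy, Δh) = (-50, 40, +0.67); to W3 = (-40, 70, -0.01).
Determinant of the coordinate differences = (-50)·70 − (-40)·40 = -1900.
∂h/∂x = [(+0.67)·70 − (-0.01)·40] / -1900 = -0.02489
∂h/∂y = [(-50)·(-0.01) − (-40)·(+0.67)] / -1900 = -0.01437
|∇h| = √(-0.02489² + -0.01437²) = 0.02874
Seepage velocity v = K·i/n = 27.0 × 0.02874 / 0.32 = 2.425 ft/day.
t = 300 / 2.425 = 123.7 days.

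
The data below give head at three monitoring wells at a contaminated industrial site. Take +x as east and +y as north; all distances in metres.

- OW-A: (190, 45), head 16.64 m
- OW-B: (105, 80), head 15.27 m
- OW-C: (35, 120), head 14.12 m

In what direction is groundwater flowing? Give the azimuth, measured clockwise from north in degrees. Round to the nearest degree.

277°

Three-point gradient (reference OW-A): Δ to OW-B = (-85, 35, -1.37), Δ to OW-C = (-155, 75, -2.52).
∂h/∂x = +0.01532, ∂h/∂y = -0.001947 (det = -950).
Flow direction (−∇h) has components (-0.01532 E, +0.001947 N).
Azimuth = atan2(E, N) = atan2(-0.01532, +0.001947) = 277.2° ≈ 277°.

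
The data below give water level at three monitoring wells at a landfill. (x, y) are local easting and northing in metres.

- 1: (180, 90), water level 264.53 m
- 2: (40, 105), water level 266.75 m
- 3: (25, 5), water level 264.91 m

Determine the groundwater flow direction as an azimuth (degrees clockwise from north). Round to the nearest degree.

Differences from 1: to 2 (Δx, Δy, Δh) = (-140, 15, +2.22); to 3 = (-155, -85, +0.38).
Determinant of the coordinate differences = (-140)·(-85) − (-155)·15 = 14225.
∂h/∂x = [(+2.22)·(-85) − (+0.38)·15] / 14225 = -0.01367
∂h/∂y = [(-140)·(+0.38) − (-155)·(+2.22)] / 14225 = +0.02045
Flow direction (−∇h) has components (+0.01367 E, -0.02045 N).
Azimuth = atan2(E, N) = atan2(+0.01367, -0.02045) = 146.2° ≈ 146°.

146°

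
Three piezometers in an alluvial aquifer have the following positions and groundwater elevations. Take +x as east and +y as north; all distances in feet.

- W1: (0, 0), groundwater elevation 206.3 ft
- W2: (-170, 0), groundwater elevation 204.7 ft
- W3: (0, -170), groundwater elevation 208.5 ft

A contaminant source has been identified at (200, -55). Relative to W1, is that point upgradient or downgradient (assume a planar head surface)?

upgradient

∂h/∂x = (204.7 − 206.3) / (-170 − 0) = +0.009412
∂h/∂y = (208.5 − 206.3) / (-170 − 0) = -0.01294
Head at (200, -55) = 206.3 + (+0.009412)·(200) + (-0.01294)·(-55) = 208.89 ft.
That is higher than the 206.3 ft at W1, so the point is upgradient.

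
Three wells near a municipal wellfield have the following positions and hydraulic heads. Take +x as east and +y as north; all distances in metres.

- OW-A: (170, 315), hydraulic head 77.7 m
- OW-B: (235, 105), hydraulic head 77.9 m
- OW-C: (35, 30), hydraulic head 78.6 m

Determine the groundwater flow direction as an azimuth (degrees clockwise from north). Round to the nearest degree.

Three-point gradient (reference OW-A): Δ to OW-B = (65, -210, +0.2), Δ to OW-C = (-135, -285, +0.9).
∂h/∂x = -0.002816, ∂h/∂y = -0.001824 (det = -46875).
Flow direction (−∇h) has components (+0.002816 E, +0.001824 N).
Azimuth = atan2(E, N) = atan2(+0.002816, +0.001824) = 57.1° ≈ 057°.

057°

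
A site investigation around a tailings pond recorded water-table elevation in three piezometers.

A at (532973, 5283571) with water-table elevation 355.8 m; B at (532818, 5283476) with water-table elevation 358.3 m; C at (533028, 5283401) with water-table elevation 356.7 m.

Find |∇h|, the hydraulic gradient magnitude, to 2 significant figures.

0.014

With h = a·x + b·y + c and A as origin, the differences give:
  (-155)·a + (-95)·b = +2.5
  55·a + (-170)·b = +0.9
Eliminate b (×(-170) and ×(-95), subtract): 31575·a = -339.50 → a = ∂h/∂x = -0.01075
Back-substitute: b = ∂h/∂y = -0.008773.
|∇h| = √(-0.01075² + -0.008773²) = 0.01388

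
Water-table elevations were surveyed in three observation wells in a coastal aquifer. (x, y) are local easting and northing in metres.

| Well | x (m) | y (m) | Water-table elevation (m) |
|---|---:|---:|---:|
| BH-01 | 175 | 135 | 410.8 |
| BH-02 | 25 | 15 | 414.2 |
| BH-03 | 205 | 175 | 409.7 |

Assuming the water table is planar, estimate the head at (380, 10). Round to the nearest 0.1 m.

413.7 m

Three-point gradient (reference BH-01): Δ to BH-02 = (-150, -120, +3.4), Δ to BH-03 = (30, 40, -1.1).
∂h/∂x = -0.001667, ∂h/∂y = -0.02625 (det = -2400).
h(380, 10) = 410.8 + (-0.001667)·(205) + (-0.02625)·(-125) = 410.8 -0.342 +3.281 = 413.740 m.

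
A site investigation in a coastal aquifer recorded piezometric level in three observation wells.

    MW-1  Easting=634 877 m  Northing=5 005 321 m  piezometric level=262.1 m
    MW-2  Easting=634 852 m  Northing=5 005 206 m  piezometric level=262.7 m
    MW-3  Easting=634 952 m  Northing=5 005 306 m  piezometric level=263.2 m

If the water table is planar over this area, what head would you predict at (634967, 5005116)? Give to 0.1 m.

Differences from MW-1: to MW-2 (Δx, Δy, Δh) = (-25, -115, +0.6); to MW-3 = (75, -15, +1.1).
Determinant of the coordinate differences = (-25)·(-15) − 75·(-115) = 9000.
∂h/∂x = [(+0.6)·(-15) − (+1.1)·(-115)] / 9000 = +0.01306
∂h/∂y = [(-25)·(+1.1) − 75·(+0.6)] / 9000 = -0.008056
h(634967, 5005116) = 262.1 + (+0.01306)·(90) + (-0.008056)·(-205) = 262.1 +1.175 +1.651 = 264.926 m.

264.9 m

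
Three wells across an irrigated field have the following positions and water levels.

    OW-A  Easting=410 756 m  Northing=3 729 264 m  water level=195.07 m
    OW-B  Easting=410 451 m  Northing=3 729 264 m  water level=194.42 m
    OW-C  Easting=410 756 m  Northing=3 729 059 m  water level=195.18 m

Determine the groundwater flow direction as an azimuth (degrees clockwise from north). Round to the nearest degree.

∂h/∂x = (194.42 − 195.07) / (410451 − 410756) = +0.002131
∂h/∂y = (195.18 − 195.07) / (3729059 − 3729264) = -0.0005366
Flow direction (−∇h) has components (-0.002131 E, +0.0005366 N).
Azimuth = atan2(E, N) = atan2(-0.002131, +0.0005366) = 284.1° ≈ 284°.

284°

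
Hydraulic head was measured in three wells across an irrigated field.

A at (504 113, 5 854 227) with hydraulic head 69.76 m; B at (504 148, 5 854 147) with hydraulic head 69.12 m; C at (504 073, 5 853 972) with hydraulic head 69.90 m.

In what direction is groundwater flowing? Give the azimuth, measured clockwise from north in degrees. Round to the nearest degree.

097°

With h = a·x + b·y + c and A as origin, the differences give:
  35·a + (-80)·b = -0.64
  (-40)·a + (-255)·b = +0.14
Eliminate b (×(-255) and ×(-80), subtract): -12125·a = 174.400 → a = ∂h/∂x = -0.01438
Back-substitute: b = ∂h/∂y = +0.001707.
Flow direction (−∇h) has components (+0.01438 E, -0.001707 N).
Azimuth = atan2(E, N) = atan2(+0.01438, -0.001707) = 96.8° ≈ 097°.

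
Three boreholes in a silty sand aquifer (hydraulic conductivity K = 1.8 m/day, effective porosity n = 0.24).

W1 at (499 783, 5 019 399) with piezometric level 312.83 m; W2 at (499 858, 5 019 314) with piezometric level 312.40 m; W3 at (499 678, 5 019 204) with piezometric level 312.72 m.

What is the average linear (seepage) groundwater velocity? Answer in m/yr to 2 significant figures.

Taking W1 as reference: W2−W1 = (75, -85, -0.43); W3−W1 = (-105, -195, -0.11).
Solve a·Δx + b·Δy = Δh: det = 75·(-195) − (-105)·(-85) = -23550.
∂h/∂x = [(-0.43)·(-195) − (-0.11)·(-85)] / -23550 = -0.003163
∂h/∂y = [75·(-0.11) − (-105)·(-0.43)] / -23550 = +0.002268
|∇h| = √(-0.003163² + 0.002268²) = 0.003892
Seepage velocity v = K·i/n = 1.8 × 0.003892 / 0.24 = 0.02919 m/day = 10.66 m/yr.

11 m/yr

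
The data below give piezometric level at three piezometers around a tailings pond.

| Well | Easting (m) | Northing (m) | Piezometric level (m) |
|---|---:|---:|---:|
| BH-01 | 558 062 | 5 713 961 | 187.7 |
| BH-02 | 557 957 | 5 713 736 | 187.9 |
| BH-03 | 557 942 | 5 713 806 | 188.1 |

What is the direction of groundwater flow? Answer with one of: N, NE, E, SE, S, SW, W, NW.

E

Three-point gradient (reference BH-01): Δ to BH-02 = (-105, -225, +0.2), Δ to BH-03 = (-120, -155, +0.4).
∂h/∂x = -0.005501, ∂h/∂y = +0.001678 (det = -10725).
Flow = −∇h = (+0.005501 east, -0.001678 north), which points east.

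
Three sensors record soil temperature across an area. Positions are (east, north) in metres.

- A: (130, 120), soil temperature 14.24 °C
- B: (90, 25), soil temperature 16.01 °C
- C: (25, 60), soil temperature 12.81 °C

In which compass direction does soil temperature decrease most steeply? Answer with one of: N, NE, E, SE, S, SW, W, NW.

Differences from A: to B (Δx, Δy, Δh) = (-40, -95, +1.77); to C = (-105, -60, -1.43).
Determinant of the coordinate differences = (-40)·(-60) − (-105)·(-95) = -7575.
∂T/∂x = [(+1.77)·(-60) − (-1.43)·(-95)] / -7575 = +0.03195
∂T/∂y = [(-40)·(-1.43) − (-105)·(+1.77)] / -7575 = -0.03209
Steepest decrease is along −∇f = (-0.03195 E, +0.03209 N) → northwest.

NW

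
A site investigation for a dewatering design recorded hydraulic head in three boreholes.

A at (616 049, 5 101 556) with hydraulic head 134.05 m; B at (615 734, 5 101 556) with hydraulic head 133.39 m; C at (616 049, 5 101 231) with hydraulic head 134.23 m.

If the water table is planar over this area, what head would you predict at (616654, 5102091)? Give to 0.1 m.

135.0 m

∂h/∂x = (133.39 − 134.05) / (615734 − 616049) = +0.002095
∂h/∂y = (134.23 − 134.05) / (5101231 − 5101556) = -0.0005538
h(616654, 5102091) = 134.05 + (+0.002095)·(605) + (-0.0005538)·(535) = 134.05 +1.268 -0.296 = 135.021 m.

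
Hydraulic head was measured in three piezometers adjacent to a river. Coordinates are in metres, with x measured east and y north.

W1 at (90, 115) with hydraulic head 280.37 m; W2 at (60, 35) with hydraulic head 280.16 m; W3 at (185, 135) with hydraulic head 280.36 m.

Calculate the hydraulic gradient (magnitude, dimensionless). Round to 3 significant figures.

Taking W1 as reference: W2−W1 = (-30, -80, -0.21); W3−W1 = (95, 20, -0.01).
Determinant of the coordinate differences = (-30)·20 − 95·(-80) = 7000.
∂h/∂x = [(-0.21)·20 − (-0.01)·(-80)] / 7000 = -0.0007143
∂h/∂y = [(-30)·(-0.01) − 95·(-0.21)] / 7000 = +0.002893
|∇h| = √(-0.0007143² + 0.002893²) = 0.00298

0.00298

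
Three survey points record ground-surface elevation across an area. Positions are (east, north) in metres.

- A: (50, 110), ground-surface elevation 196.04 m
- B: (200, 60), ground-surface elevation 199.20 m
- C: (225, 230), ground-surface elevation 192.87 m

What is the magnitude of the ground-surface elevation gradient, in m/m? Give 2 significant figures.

With z = a·x + b·y + c and A as origin, the differences give:
  150·a + (-50)·b = +3.16
  175·a + 120·b = -3.17
Eliminate b (×120 and ×(-50), subtract): 26750·a = 220.700 → a = ∂z/∂x = +0.008250
Back-substitute: b = ∂z/∂y = -0.03845.
|∇f| = √(0.008250² + -0.03845²) = 0.03933 m/m

0.039 m/m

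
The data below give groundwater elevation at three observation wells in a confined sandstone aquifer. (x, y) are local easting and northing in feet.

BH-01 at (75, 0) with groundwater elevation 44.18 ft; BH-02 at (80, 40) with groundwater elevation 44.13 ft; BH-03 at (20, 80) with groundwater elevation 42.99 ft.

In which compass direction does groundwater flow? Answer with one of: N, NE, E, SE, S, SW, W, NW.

W

With h = a·x + b·y + c and BH-01 as origin, the differences give:
  5·a + 40·b = -0.05
  (-55)·a + 80·b = -1.19
Eliminate b (×80 and ×40, subtract): 2600·a = 43.600 → a = ∂h/∂x = +0.01677
Back-substitute: b = ∂h/∂y = -0.003346.
Flow = −∇h = (-0.01677 east, +0.003346 north), which points west.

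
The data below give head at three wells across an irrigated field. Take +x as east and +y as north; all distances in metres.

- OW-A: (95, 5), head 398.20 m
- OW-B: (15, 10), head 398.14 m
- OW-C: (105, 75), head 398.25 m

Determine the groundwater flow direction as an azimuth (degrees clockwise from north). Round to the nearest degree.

233°

With h = a·x + b·y + c and OW-A as origin, the differences give:
  (-80)·a + 5·b = -0.06
  10·a + 70·b = +0.05
Eliminate b (×70 and ×5, subtract): -5650·a = -4.450 → a = ∂h/∂x = +0.0007876
Back-substitute: b = ∂h/∂y = +0.0006018.
Flow direction (−∇h) has components (-0.0007876 E, -0.0006018 N).
Azimuth = atan2(E, N) = atan2(-0.0007876, -0.0006018) = 232.6° ≈ 233°.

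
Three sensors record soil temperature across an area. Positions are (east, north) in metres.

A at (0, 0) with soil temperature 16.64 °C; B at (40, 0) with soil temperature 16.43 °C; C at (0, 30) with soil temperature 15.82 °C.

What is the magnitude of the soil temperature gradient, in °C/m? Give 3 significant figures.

0.0278 °C/m

∂T/∂x = (16.43 − 16.64) / (40 − 0) = -0.005250
∂T/∂y = (15.82 − 16.64) / (30 − 0) = -0.02733
|∇f| = √(-0.005250² + -0.02733²) = 0.02783 °C/m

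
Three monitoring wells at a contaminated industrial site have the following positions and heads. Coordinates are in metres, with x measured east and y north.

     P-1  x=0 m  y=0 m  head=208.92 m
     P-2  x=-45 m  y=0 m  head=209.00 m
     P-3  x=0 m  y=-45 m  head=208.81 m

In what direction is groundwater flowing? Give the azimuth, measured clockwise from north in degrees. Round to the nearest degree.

∂h/∂x = (209.00 − 208.92) / (-45 − 0) = -0.001778
∂h/∂y = (208.81 − 208.92) / (-45 − 0) = +0.002444
Flow direction (−∇h) has components (+0.001778 E, -0.002444 N).
Azimuth = atan2(E, N) = atan2(+0.001778, -0.002444) = 144.0° ≈ 144°.

144°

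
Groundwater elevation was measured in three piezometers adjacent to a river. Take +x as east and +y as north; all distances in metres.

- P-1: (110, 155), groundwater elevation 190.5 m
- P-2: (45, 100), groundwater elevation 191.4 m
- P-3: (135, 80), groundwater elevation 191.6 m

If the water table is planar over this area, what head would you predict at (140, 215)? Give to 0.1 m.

Differences from P-1: to P-2 (Δx, Δy, Δh) = (-65, -55, +0.9); to P-3 = (25, -75, +1.1).
Determinant of the coordinate differences = (-65)·(-75) − 25·(-55) = 6250.
∂h/∂x = [(+0.9)·(-75) − (+1.1)·(-55)] / 6250 = -0.001120
∂h/∂y = [(-65)·(+1.1) − 25·(+0.9)] / 6250 = -0.01504
h(140, 215) = 190.5 + (-0.001120)·(30) + (-0.01504)·(60) = 190.5 -0.034 -0.902 = 189.564 m.

189.6 m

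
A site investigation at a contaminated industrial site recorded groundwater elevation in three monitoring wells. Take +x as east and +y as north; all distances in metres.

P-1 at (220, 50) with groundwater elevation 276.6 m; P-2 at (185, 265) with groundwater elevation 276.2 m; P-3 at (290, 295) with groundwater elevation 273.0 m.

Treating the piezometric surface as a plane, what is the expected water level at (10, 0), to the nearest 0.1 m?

With h = a·x + b·y + c and P-1 as origin, the differences give:
  (-35)·a + 215·b = -0.4
  70·a + 245·b = -3.6
Eliminate b (×245 and ×215, subtract): -23625·a = 676.00 → a = ∂h/∂x = -0.02861
Back-substitute: b = ∂h/∂y = -0.006519.
h(10, 0) = 276.6 + (-0.02861)·(-210) + (-0.006519)·(-50) = 276.6 +6.009 +0.326 = 282.935 m.

282.9 m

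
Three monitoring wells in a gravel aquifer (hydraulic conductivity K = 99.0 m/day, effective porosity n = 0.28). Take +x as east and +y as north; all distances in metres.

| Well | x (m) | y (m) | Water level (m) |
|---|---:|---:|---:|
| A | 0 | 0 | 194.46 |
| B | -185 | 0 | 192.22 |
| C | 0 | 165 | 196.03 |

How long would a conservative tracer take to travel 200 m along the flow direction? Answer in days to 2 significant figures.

∂h/∂x = (192.22 − 194.46) / (-185 − 0) = +0.01211
∂h/∂y = (196.03 − 194.46) / (165 − 0) = +0.009515
|∇h| = √(0.01211² + 0.009515²) = 0.0154
Seepage velocity v = K·i/n = 99.0 × 0.0154 / 0.28 = 5.445 m/day.
t = 200 / 5.445 = 36.73 days.

37 days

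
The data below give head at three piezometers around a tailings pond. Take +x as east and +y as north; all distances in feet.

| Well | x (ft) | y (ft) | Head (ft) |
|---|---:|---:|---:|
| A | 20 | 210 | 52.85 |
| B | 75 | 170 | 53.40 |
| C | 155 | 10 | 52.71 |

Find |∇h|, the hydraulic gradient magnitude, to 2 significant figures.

Three-point gradient (reference A): Δ to B = (55, -40, +0.55), Δ to C = (135, -200, -0.14).
∂h/∂x = +0.02064, ∂h/∂y = +0.01463 (det = -5600).
|∇h| = √(0.02064² + 0.01463²) = 0.0253

0.025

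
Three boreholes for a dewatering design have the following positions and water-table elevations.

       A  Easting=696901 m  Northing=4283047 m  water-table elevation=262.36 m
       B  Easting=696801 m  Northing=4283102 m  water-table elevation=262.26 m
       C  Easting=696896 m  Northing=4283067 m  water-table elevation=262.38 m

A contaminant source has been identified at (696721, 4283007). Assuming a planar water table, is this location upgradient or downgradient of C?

downgradient

Differences from A: to B (Δx, Δy, Δh) = (-100, 55, -0.10); to C = (-5, 20, +0.02).
Determinant of the coordinate differences = (-100)·20 − (-5)·55 = -1725.
∂h/∂x = [(-0.10)·20 − (+0.02)·55] / -1725 = +0.001797
∂h/∂y = [(-100)·(+0.02) − (-5)·(-0.10)] / -1725 = +0.001449
Head at (696721, 4283007) = 262.36 + (+0.001797)·(-180) + (+0.001449)·(-40) = 261.98 m.
That is lower than the 262.38 m at C, so the point is downgradient.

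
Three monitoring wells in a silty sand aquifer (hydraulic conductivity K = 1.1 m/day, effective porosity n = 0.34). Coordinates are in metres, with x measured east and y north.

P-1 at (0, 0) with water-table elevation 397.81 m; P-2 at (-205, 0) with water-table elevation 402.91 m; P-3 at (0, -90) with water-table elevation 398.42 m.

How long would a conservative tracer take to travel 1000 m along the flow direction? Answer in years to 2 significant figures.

∂h/∂x = (402.91 − 397.81) / (-205 − 0) = -0.02488
∂h/∂y = (398.42 − 397.81) / (-90 − 0) = -0.006778
|∇h| = √(-0.02488² + -0.006778²) = 0.02579
Seepage velocity v = K·i/n = 1.1 × 0.02579 / 0.34 = 0.08344 m/day.
t = 1000 / 0.08344 = 1.198e+04 days = 32.8 years.

33 years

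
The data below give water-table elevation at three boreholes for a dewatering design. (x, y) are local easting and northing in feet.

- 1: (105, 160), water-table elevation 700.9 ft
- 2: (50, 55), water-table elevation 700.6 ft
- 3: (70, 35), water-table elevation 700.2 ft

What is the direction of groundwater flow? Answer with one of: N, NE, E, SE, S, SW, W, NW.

Differences from 1: to 2 (Δx, Δy, Δh) = (-55, -105, -0.3); to 3 = (-35, -125, -0.7).
Determinant of the coordinate differences = (-55)·(-125) − (-35)·(-105) = 3200.
∂h/∂x = [(-0.3)·(-125) − (-0.7)·(-105)] / 3200 = -0.01125
∂h/∂y = [(-55)·(-0.7) − (-35)·(-0.3)] / 3200 = +0.008750
Flow = −∇h = (+0.01125 east, -0.008750 north), which points southeast.

SE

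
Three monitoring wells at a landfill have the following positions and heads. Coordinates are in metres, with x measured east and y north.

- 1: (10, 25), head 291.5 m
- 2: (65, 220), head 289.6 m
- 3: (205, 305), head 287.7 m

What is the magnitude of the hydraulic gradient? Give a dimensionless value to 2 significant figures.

Taking 1 as reference: 2−1 = (55, 195, -1.9); 3−1 = (195, 280, -3.8).
Solve a·Δx + b·Δy = Δh: det = 55·280 − 195·195 = -22625.
∂h/∂x = [(-1.9)·280 − (-3.8)·195] / -22625 = -0.009238
∂h/∂y = [55·(-3.8) − 195·(-1.9)] / -22625 = -0.007138
|∇h| = √(-0.009238² + -0.007138²) = 0.01167

0.012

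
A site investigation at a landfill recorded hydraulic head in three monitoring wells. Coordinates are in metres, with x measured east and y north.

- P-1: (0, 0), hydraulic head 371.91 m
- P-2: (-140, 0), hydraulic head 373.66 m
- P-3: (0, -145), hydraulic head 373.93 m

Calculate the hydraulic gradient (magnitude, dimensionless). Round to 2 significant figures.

∂h/∂x = (373.66 − 371.91) / (-140 − 0) = -0.01250
∂h/∂y = (373.93 − 371.91) / (-145 − 0) = -0.01393
|∇h| = √(-0.01250² + -0.01393²) = 0.01872

0.019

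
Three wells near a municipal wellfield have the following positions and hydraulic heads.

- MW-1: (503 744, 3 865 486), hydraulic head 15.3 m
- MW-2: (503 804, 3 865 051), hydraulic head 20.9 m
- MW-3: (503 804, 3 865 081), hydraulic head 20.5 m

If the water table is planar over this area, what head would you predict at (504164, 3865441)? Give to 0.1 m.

With h = a·x + b·y + c and MW-1 as origin, the differences give:
  60·a + (-435)·b = +5.6
  60·a + (-405)·b = +5.2
Eliminate b (×(-405) and ×(-435), subtract): 1800·a = -6.00 → a = ∂h/∂x = -0.003333
Back-substitute: b = ∂h/∂y = -0.01333.
h(504164, 3865441) = 15.3 + (-0.003333)·(420) + (-0.01333)·(-45) = 15.3 -1.400 +0.600 = 14.500 m.

14.5 m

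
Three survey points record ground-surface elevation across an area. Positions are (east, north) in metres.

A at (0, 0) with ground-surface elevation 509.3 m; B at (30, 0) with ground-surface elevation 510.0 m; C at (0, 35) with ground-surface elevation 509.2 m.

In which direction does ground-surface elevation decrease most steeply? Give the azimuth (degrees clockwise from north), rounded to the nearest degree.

277°

∂z/∂x = (510.0 − 509.3) / (30 − 0) = +0.02333
∂z/∂y = (509.2 − 509.3) / (35 − 0) = -0.002857
Steepest decrease is along −∇f: components (-0.02333 E, +0.002857 N).
Azimuth = atan2(-0.02333, +0.002857) = 277.0° ≈ 277°.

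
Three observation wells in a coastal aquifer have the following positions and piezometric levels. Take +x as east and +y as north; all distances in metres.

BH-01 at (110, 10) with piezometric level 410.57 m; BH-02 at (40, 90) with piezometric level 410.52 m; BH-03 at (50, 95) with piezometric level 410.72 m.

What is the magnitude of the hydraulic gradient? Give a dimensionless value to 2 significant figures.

Three-point gradient (reference BH-01): Δ to BH-02 = (-70, 80, -0.05), Δ to BH-03 = (-60, 85, +0.15).
∂h/∂x = +0.01413, ∂h/∂y = +0.01174 (det = -1150).
|∇h| = √(0.01413² + 0.01174²) = 0.01837

0.018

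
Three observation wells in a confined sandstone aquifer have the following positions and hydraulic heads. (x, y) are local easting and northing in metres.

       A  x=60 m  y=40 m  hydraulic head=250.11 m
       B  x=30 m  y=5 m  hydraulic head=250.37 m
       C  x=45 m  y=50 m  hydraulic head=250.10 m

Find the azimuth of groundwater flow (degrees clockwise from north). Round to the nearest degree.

028°

With h = a·x + b·y + c and A as origin, the differences give:
  (-30)·a + (-35)·b = +0.26
  (-15)·a + 10·b = -0.01
Eliminate b (×10 and ×(-35), subtract): -825·a = 2.250 → a = ∂h/∂x = -0.002727
Back-substitute: b = ∂h/∂y = -0.005091.
Flow direction (−∇h) has components (+0.002727 E, +0.005091 N).
Azimuth = atan2(E, N) = atan2(+0.002727, +0.005091) = 28.2° ≈ 028°.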